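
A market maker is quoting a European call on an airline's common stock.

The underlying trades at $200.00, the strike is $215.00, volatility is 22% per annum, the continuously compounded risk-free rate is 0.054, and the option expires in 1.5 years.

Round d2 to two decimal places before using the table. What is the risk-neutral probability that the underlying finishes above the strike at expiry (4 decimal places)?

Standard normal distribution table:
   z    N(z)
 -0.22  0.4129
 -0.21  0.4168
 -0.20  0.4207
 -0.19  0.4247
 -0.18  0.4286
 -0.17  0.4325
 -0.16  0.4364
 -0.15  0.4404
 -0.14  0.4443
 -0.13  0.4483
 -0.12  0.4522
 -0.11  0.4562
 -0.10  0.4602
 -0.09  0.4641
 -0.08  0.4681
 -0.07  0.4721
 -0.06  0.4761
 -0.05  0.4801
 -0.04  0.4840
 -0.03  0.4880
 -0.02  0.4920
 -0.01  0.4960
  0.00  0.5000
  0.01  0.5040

0.4602

σ√T = 0.22·√1.5 = 0.2694
ln(S/K) + (r + σ²/2)T = ln(200/215) + (0.054 + 0.22²/2)·1.5 = -0.0723 + 0.1173 = 0.0450
d₁ = 0.0450 / 0.2694 = 0.1669 → 0.17
d₂ = d₁ − σ√T = 0.1669 − 0.2694 = -0.1025 → -0.10
Pr(exercise) under Q = N(d₂) = 0.4602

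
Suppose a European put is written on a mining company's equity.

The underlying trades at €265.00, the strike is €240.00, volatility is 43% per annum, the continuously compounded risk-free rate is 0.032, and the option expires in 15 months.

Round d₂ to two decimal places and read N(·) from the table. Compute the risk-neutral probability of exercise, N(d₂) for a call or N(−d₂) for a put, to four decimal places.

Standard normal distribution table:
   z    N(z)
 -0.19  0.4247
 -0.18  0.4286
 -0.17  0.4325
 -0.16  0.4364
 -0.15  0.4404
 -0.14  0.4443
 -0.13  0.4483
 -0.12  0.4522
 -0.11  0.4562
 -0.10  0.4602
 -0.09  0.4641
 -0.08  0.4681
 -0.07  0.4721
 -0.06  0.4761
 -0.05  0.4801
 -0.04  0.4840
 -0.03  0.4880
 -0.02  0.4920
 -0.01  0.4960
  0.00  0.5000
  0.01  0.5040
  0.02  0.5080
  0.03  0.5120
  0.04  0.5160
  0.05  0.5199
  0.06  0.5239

0.4801

T = 1.25;  σ√T = 0.4808
d₁ = [ln(265/240) + (0.032 + 0.43²/2)·1.25] / 0.4808 = [0.0991 + 0.1556] / 0.4808 = 0.5297 → 0.53
d₂ = d₁ − σ√T = 0.5297 − 0.4808 = 0.0489 → 0.05
Pr(exercise) under Q = N(−d₂) = N(-0.05) = 0.4801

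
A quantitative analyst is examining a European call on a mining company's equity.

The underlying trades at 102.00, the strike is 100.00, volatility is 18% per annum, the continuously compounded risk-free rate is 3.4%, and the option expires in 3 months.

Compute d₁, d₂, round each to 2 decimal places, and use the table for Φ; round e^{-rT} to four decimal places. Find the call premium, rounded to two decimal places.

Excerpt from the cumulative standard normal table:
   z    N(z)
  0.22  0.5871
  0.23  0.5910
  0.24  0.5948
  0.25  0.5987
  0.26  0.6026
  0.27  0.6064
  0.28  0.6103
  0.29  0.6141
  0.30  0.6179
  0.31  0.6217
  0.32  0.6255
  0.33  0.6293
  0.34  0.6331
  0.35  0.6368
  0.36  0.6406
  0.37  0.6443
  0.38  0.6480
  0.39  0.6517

5.22

T = 0.25;  σ√T = 0.0900
ln(S/K) + (r + σ²/2)T = ln(102/100) + (0.034 + 0.18²/2)·0.25 = 0.0198 + 0.0126 = 0.0324
d₁ = 0.0324 / 0.0900 = 0.3595 → 0.36
d₂ = d₁ − σ√T = 0.3595 − 0.0900 = 0.2695 → 0.27
e^(−rT) = e^(−0.034·0.25) = 0.9915
N(d₁) = N(0.36) = 0.6406;  N(d₂) = N(0.27) = 0.6064
C = 102·0.6406 − 100·0.9915·0.6064 = 65.3412 − 60.1246 = 5.2166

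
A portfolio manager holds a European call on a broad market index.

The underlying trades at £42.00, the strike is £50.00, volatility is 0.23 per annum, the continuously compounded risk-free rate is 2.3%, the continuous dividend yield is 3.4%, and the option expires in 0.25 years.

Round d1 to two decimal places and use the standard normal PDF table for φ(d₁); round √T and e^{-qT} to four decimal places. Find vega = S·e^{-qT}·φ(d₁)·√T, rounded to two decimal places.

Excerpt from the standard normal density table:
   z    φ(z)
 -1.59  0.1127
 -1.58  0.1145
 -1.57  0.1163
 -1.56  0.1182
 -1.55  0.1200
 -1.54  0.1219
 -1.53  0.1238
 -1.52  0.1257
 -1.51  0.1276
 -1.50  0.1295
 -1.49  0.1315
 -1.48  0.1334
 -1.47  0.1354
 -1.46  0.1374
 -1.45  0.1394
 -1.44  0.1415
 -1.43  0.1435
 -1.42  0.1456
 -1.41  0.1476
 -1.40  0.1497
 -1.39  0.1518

σ√T = 0.23 × 0.5000 = 0.1150
d₁ = [ln(42/50) + (0.023 − 0.034 + ½·0.23²)·0.25] / (σ√T) = (-0.1744 + 0.0039) / 0.1150 = -1.4825 → -1.48
√T = √0.25 = 0.5000
φ(d₁) = φ(-1.48) = 0.1334
e^(−qT) = e^(−0.034·0.25) = 0.9915
vega = S·e^(−qT)·φ(d₁)·√T = 42·0.9915·0.1334·0.5000 = 2.7776

2.78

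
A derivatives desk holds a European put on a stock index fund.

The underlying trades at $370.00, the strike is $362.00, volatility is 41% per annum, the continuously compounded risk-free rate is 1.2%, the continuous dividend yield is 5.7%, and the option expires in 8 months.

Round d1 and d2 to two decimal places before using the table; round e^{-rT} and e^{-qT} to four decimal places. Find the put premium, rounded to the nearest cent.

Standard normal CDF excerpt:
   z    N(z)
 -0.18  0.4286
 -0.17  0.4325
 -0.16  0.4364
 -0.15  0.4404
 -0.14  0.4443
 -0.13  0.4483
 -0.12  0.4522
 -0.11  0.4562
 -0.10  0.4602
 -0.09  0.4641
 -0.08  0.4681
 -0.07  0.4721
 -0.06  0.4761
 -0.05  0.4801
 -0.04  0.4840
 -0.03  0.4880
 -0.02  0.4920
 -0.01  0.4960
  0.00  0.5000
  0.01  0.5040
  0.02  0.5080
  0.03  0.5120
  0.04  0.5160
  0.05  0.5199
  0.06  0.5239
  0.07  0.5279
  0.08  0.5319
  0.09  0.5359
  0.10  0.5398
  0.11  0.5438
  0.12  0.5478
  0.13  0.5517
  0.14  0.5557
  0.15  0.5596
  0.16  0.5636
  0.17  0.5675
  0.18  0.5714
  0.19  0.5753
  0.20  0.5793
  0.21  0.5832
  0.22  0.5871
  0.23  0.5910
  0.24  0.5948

σ√T = 0.41 × 0.8165 = 0.3348
d₁ = [ln(370/362) + (0.012 − 0.057 + ½·0.41²)·0.6667] / (σ√T) = (0.0219 + 0.0260) / 0.3348 = 0.1431 which rounds to 0.14
d₂ = 0.1431 − 0.3348 = -0.1917 which rounds to -0.19
exp(−qT) = exp(−0.057·0.6667) = 0.9627;  exp(−rT) = exp(−0.012·0.6667) = 0.9920
P = 362·0.9920·N(0.19) − 370·0.9627·N(-0.14) = 362·0.9920·0.5753 − 370·0.9627·0.4443 = 206.5925 − 158.2592 = 48.3333

$48.33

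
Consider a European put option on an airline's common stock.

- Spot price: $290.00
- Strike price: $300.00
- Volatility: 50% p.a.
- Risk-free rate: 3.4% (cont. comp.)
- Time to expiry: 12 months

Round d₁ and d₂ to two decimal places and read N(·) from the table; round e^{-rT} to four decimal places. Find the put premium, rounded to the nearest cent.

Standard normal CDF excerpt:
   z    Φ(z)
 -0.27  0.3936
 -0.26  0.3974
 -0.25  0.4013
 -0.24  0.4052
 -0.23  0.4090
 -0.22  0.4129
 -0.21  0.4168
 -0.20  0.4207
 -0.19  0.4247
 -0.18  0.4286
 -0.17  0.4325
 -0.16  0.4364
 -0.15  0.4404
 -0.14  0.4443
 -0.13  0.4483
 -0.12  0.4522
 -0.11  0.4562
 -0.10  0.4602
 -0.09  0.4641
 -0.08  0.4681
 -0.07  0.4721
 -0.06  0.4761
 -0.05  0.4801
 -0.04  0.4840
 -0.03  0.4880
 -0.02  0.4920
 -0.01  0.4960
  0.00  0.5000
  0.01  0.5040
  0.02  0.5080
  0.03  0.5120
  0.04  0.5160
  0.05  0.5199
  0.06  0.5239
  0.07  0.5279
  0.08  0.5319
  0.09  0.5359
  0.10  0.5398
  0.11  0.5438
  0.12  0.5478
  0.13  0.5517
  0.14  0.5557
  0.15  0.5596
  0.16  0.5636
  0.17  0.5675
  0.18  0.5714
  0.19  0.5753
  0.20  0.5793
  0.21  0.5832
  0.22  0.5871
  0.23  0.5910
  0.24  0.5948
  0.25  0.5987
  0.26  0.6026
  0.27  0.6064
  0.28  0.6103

$57.23

T = 1;  σ√T = 0.5000
d₁ = [ln(290/300) + (0.034 + 0.5²/2)·1] / 0.5000 = [-0.0339 + 0.1590] / 0.5000 = 0.2502 ≈ 0.25
d₂ = d₁ − σ√T = 0.2502 − 0.5000 = -0.2498 ≈ -0.25
e^(−rT) = e^(−0.034·1) = 0.9666
P = 300·0.9666·N(0.25) − 290·N(-0.25) = 300·0.9666·0.5987 − 290·0.4013 = 173.6110 − 116.3770 = 57.2340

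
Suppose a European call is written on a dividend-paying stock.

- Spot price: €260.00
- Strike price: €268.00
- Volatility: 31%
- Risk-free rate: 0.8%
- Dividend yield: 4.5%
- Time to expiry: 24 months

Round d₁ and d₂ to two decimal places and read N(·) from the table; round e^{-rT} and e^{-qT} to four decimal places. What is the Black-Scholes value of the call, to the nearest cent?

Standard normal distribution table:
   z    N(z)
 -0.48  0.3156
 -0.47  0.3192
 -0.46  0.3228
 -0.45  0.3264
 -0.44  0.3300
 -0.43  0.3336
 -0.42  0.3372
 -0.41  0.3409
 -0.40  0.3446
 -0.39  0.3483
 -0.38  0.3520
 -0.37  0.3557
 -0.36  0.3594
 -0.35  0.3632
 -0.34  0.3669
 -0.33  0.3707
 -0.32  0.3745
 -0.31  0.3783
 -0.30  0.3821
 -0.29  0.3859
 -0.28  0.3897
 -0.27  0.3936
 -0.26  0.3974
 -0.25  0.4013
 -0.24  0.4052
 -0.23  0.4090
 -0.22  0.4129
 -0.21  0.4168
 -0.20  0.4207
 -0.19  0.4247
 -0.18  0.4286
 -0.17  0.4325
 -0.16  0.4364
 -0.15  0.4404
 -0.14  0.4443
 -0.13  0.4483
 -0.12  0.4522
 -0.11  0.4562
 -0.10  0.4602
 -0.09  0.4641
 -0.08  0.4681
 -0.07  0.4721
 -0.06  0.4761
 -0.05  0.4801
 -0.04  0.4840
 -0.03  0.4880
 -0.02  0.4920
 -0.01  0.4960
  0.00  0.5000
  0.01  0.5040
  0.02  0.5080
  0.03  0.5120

€31.77

σ√T = 0.31·√2 = 0.4384
d₁ = [ln(260/268) + (0.008 − 0.045 + 0.31²/2)·2] / 0.4384 = [-0.0303 + 0.0221] / 0.4384 = -0.0187 ≈ -0.02
d₂ = d₁ − σ√T = -0.0187 − 0.4384 = -0.4571 ≈ -0.46
e^(−qT) = e^(−0.045·2) = 0.9139;  e^(−rT) = e^(−0.008·2) = 0.9841
C = 260·0.9139·N(-0.02) − 268·0.9841·N(-0.46) = 260·0.9139·0.4920 − 268·0.9841·0.3228 = 116.9061 − 85.1349 = 31.7712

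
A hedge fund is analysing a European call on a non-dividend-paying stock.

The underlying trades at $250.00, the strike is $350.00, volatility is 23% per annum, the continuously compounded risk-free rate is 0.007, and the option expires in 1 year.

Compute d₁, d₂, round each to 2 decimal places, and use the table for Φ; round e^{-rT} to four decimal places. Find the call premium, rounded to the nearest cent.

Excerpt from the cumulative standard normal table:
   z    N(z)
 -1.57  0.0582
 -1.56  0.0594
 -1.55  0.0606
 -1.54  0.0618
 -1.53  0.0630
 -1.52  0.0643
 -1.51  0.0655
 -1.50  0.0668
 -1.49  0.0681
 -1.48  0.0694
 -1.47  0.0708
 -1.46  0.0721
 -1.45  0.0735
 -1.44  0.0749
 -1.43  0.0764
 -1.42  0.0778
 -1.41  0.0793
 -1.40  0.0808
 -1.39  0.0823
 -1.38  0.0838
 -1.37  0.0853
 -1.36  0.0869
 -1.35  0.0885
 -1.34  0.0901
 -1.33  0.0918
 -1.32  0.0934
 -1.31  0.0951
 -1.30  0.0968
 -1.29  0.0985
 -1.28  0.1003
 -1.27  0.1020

$2.29

σ√T = 0.23·√1 = 0.2300
d₁ = [ln(250/350) + (0.007 + 0.23²/2)·1] / 0.2300 = [-0.3365 + 0.0335] / 0.2300 = -1.3175 → -1.32
d₂ = d₁ − σ√T = -1.3175 − 0.2300 = -1.5475 → -1.55
exp(−rT) = exp(−0.007·1) = 0.9930
N(d₁) = N(-1.32) = 0.0934;  N(d₂) = N(-1.55) = 0.0606
C = 250·0.0934 − 350·0.9930·0.0606 = 23.3500 − 21.0615 = 2.2885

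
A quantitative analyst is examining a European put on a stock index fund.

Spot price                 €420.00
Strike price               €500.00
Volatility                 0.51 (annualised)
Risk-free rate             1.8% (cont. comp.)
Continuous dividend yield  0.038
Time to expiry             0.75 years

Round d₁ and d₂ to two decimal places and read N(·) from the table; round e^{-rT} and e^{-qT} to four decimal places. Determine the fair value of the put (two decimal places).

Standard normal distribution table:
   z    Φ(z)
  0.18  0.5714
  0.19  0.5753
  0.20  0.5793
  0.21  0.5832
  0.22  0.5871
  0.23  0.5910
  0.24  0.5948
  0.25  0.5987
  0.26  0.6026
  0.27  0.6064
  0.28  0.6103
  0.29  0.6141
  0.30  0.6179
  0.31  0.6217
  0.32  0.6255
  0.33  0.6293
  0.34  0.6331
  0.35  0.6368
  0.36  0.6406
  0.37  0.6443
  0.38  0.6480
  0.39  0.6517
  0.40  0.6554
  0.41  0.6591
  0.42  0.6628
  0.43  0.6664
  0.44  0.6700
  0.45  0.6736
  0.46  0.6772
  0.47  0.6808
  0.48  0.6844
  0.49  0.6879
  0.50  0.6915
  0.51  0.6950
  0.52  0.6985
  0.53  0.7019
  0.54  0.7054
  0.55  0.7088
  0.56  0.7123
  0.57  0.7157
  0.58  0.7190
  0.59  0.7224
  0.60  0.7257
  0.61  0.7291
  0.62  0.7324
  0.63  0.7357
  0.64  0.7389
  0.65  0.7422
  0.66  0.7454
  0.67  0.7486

σ√T = 0.51 × 0.8660 = 0.4417
d₁ = [ln(420/500) + (0.018 − 0.038 + 0.51²/2)·0.75] / 0.4417 = [-0.1744 + 0.0825] / 0.4417 = -0.2079 ≈ -0.21
d₂ = d₁ − σ√T = -0.2079 − 0.4417 = -0.6496 ≈ -0.65
e^(−qT) = e^(−0.038·0.75) = 0.9719;  e^(−rT) = e^(−0.018·0.75) = 0.9866
N(−d₂) = N(0.65) = 0.7422;  N(−d₁) = N(0.21) = 0.5832
P = 500·0.9866·0.7422 − 420·0.9719·0.5832 = 366.1273 − 238.0611 = 128.0662

€128.07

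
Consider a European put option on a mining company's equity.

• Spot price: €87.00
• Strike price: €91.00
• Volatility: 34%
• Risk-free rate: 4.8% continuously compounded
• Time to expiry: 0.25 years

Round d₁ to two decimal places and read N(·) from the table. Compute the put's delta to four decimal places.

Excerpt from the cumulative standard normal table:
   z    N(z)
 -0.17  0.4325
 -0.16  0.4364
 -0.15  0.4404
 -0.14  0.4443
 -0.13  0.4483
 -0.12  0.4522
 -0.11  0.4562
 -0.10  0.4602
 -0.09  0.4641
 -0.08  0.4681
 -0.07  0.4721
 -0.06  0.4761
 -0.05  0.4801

T = 0.25;  σ√T = 0.1700
d₁ = [ln(87/91) + (0.048 + 0.34²/2)·0.25] / 0.1700 = [-0.0450 + 0.0265] / 0.1700 = -0.1088 ≈ -0.11
N(d₁) = N(-0.11) = 0.4562
Δ_put = N(d₁) − 1 = 0.4562 − 1 = -0.5438

-0.5438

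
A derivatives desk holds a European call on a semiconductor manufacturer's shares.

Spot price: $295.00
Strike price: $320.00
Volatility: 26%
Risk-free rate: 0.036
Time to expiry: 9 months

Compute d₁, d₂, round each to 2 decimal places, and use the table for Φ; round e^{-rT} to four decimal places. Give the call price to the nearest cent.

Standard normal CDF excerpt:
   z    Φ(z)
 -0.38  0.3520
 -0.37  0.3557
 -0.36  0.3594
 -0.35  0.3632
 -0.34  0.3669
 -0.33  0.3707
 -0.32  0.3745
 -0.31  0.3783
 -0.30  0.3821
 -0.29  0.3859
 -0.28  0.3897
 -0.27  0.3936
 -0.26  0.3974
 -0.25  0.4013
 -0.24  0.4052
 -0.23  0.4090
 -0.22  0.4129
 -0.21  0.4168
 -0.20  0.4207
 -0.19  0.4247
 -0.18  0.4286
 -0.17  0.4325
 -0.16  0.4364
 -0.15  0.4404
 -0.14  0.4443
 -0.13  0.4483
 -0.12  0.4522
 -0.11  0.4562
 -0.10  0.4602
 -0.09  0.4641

σ√T = 0.26 × 0.8660 = 0.2252
d₁ = [ln(295/320) + (0.036 + 0.26²/2)·0.75] / 0.2252 = [-0.0813 + 0.0524] / 0.2252 = -0.1288 which rounds to -0.13
d₂ = d₁ − σ√T = -0.1288 − 0.2252 = -0.3539 which rounds to -0.35
exp(−rT) = exp(−0.036·0.75) = 0.9734
N(d₁) = N(-0.13) = 0.4483;  N(d₂) = N(-0.35) = 0.3632
C = 295·0.4483 − 320·0.9734·0.3632 = 132.2485 − 113.1324 = 19.1161

$19.12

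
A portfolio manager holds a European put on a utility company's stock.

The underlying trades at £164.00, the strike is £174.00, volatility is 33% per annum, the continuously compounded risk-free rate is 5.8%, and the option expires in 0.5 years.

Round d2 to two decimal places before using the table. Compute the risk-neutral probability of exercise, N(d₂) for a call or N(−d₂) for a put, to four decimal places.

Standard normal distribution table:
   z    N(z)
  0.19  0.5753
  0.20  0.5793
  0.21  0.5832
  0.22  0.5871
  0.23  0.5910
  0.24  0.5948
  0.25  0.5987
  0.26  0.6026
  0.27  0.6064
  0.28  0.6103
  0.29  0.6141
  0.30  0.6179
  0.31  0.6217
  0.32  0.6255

σ√T = 0.33·√0.5 = 0.2333
d₁ = [ln(164/174) + (0.058 + ½·0.33²)·0.5] / (σ√T) = (-0.0592 + 0.0562) / 0.2333 = -0.0127 → -0.01
d₂ = -0.0127 − 0.2333 = -0.2460 → -0.25
Risk-neutral Pr[S_T < K] = N(−d₂) = N(0.25) = 0.5987

0.5987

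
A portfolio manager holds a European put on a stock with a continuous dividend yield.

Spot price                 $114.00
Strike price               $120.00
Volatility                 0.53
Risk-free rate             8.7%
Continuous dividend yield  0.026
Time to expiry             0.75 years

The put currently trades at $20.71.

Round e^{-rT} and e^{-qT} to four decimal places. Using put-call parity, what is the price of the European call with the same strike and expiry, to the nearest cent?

$20.09

e^(−qT) = e^(−0.026·0.75) = 0.9807;  e^(−rT) = e^(−0.087·0.75) = 0.9368
Put-call parity: C − P = S·e^(−qT) − K·e^(−rT) = 114·0.9807 − 120·0.9368 = 111.7998 − 112.4160 = -0.6162
C = P + (C − P) = 20.71 + (-0.6162) = 20.0938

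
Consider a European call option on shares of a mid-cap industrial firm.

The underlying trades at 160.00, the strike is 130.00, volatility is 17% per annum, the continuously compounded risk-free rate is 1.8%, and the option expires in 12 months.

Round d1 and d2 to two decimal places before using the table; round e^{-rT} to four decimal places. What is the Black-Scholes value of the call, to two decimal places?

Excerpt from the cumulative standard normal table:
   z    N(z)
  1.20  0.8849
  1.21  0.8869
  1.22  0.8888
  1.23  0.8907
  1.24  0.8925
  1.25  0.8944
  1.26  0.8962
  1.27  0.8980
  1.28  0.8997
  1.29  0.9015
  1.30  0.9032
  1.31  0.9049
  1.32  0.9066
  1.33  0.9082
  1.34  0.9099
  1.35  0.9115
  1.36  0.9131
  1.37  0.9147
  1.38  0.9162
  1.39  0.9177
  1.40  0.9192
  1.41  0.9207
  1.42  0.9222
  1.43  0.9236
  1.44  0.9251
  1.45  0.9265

σ√T = 0.17·√1 = 0.1700
d₁ = [ln(160/130) + (0.018 + 0.17²/2)·1] / 0.1700 = [0.2076 + 0.0324] / 0.1700 = 1.4123 which rounds to 1.41
d₂ = d₁ − σ√T = 1.4123 − 0.1700 = 1.2423 which rounds to 1.24
e^(−rT) = e^(−0.018·1) = 0.9822
C = 160·N(1.41) − 130·0.9822·N(1.24) = 160·0.9207 − 130·0.9822·0.8925 = 147.3120 − 113.9598 = 33.3522

33.35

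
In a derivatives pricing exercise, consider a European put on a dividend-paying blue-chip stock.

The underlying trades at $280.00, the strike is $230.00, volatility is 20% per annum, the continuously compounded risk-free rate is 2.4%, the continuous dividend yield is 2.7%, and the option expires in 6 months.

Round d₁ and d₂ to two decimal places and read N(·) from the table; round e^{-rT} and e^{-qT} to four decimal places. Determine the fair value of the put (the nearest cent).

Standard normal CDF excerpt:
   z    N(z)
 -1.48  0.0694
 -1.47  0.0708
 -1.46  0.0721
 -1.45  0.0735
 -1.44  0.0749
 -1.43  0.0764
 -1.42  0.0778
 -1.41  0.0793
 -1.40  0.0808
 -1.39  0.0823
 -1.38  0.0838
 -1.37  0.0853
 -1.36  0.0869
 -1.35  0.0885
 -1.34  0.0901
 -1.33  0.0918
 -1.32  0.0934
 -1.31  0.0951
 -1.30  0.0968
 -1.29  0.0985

σ√T = 0.2 × 0.7071 = 0.1414
ln(S/K) + (r − q + σ²/2)T = ln(280/230) + (0.024 − 0.027 + 0.2²/2)·0.5 = 0.1967 + 0.0085 = 0.2052
d₁ = 0.2052 / 0.1414 = 1.4511 which rounds to 1.45
d₂ = d₁ − σ√T = 1.4511 − 0.1414 = 1.3096 which rounds to 1.31
exp(−qT) = exp(−0.027·0.5) = 0.9866;  exp(−rT) = exp(−0.024·0.5) = 0.9881
N(−d₂) = N(-1.31) = 0.0951;  N(−d₁) = N(-1.45) = 0.0735
P = 230·0.9881·0.0951 − 280·0.9866·0.0735 = 21.6127 − 20.3042 = 1.3085

$1.31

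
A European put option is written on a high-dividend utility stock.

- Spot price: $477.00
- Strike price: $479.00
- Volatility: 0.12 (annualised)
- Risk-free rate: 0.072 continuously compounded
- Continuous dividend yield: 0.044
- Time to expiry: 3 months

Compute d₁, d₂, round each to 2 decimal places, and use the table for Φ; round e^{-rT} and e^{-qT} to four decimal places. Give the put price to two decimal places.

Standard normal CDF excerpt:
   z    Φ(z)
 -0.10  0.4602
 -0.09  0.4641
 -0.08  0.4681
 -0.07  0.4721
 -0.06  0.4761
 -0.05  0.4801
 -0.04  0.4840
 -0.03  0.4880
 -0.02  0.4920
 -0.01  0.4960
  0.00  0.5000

$10.62

T = 0.25;  σ√T = 0.0600
d₁ = [ln(477/479) + (0.072 − 0.044 + 0.12²/2)·0.25] / 0.0600 = [-0.0042 + 0.0088] / 0.0600 = 0.0769 ≈ 0.08
d₂ = d₁ − σ√T = 0.0769 − 0.0600 = 0.0169 ≈ 0.02
exp(−qT) = exp(−0.044·0.25) = 0.9891;  exp(−rT) = exp(−0.072·0.25) = 0.9822
N(−d₂) = N(-0.02) = 0.4920;  N(−d₁) = N(-0.08) = 0.4681
P = 479·0.9822·0.4920 − 477·0.9891·0.4681 = 231.4731 − 220.8499 = 10.6232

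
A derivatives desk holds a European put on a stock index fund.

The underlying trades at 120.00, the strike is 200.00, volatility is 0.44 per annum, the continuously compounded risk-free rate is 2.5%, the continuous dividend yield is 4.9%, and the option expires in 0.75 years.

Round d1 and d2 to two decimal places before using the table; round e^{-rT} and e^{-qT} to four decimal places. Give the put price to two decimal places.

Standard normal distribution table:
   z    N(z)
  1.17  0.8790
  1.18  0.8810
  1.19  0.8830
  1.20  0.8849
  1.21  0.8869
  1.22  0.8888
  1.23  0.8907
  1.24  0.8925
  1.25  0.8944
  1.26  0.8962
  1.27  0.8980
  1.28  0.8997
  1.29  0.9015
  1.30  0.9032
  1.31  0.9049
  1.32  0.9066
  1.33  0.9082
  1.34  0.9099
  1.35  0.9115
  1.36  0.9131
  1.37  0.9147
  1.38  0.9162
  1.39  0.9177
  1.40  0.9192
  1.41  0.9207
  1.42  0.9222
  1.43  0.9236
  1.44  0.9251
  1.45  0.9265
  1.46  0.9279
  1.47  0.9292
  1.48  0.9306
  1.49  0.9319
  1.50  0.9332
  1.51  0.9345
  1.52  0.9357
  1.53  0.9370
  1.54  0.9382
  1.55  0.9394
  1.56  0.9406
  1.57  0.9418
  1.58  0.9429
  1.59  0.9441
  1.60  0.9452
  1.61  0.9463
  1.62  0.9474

82.72

σ√T = 0.44 × 0.8660 = 0.3811
d₁ = [ln(120/200) + (0.025 − 0.049 + 0.44²/2)·0.75] / 0.3811 = [-0.5108 + 0.0546] / 0.3811 = -1.1973 ⇒ -1.20
d₂ = d₁ − σ√T = -1.1973 − 0.3811 = -1.5783 ⇒ -1.58
exp(−qT) = exp(−0.049·0.75) = 0.9639;  exp(−rT) = exp(−0.025·0.75) = 0.9814
N(−d₂) = N(1.58) = 0.9429;  N(−d₁) = N(1.20) = 0.8849
P = 200·0.9814·0.9429 − 120·0.9639·0.8849 = 185.0724 − 102.3546 = 82.7178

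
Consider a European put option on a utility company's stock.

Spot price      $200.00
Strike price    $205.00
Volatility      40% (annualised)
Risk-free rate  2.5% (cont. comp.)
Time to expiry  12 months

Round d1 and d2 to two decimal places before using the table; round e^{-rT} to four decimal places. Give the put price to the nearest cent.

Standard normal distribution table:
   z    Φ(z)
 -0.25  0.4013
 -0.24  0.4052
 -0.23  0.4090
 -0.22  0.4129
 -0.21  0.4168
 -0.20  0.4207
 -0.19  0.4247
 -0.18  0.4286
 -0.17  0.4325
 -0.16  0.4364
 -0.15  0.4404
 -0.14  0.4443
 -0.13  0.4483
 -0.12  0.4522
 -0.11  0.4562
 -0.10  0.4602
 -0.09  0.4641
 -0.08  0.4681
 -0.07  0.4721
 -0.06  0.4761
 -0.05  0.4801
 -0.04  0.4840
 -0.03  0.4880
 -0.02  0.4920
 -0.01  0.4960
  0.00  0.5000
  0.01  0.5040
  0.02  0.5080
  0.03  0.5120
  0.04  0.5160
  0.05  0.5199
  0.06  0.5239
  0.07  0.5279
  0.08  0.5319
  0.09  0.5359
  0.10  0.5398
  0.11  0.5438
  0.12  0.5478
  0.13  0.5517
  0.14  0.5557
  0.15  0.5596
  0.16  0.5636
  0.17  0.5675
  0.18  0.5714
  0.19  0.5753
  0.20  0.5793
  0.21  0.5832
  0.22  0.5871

σ√T = 0.4·√1 = 0.4000
d₁ = [ln(200/205) + (0.025 + 0.4²/2)·1] / 0.4000 = [-0.0247 + 0.1050] / 0.4000 = 0.2008 which rounds to 0.20
d₂ = d₁ − σ√T = 0.2008 − 0.4000 = -0.1992 which rounds to -0.20
exp(−rT) = exp(−0.025·1) = 0.9753
N(−d₂) = N(0.20) = 0.5793;  N(−d₁) = N(-0.20) = 0.4207
P = 205·0.9753·0.5793 − 200·0.4207 = 115.8232 − 84.1400 = 31.6832

$31.68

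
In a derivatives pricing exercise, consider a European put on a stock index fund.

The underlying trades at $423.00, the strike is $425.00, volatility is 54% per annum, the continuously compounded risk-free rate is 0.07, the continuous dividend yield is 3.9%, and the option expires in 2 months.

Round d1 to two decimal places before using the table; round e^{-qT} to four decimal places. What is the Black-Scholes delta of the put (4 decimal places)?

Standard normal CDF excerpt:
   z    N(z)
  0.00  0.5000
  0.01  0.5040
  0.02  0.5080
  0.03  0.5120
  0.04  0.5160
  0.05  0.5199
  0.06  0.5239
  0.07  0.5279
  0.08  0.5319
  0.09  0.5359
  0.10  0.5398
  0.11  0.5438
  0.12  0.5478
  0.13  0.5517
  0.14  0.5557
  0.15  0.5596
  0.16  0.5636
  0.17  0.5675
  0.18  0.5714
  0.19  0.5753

σ√T = 0.54 × 0.4082 = 0.2205
d₁ = [ln(423/425) + (0.07 − 0.039 + ½·0.54²)·0.1667] / (σ√T) = (-0.0047 + 0.0295) / 0.2205 = 0.1123 ⇒ 0.11
N(d₁) = N(0.11) = 0.5438
Δ_put = e^(−qT)·(N(d₁) − 1) = 0.9935·(0.5438 − 1) = -0.4532

-0.4532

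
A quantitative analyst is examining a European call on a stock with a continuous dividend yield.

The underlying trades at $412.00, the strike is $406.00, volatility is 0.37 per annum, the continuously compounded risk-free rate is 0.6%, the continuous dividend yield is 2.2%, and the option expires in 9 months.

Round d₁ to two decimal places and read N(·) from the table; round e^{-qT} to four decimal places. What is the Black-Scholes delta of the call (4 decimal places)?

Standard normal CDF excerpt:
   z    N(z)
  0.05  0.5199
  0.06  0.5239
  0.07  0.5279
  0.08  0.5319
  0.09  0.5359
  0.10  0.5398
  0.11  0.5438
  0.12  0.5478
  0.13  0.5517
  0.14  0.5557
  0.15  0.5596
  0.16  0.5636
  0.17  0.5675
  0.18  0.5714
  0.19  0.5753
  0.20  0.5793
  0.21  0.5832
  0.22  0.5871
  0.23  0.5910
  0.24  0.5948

σ√T = 0.37 × 0.8660 = 0.3204
d₁ = [ln(412/406) + (0.006 − 0.022 + ½·0.37²)·0.75] / (σ√T) = (0.0147 + 0.0393) / 0.3204 = 0.1685 → 0.17
N(d₁) = N(0.17) = 0.5675
Δ_call = e^(−qT)·N(d₁) = 0.9836·0.5675 = 0.5582

0.5582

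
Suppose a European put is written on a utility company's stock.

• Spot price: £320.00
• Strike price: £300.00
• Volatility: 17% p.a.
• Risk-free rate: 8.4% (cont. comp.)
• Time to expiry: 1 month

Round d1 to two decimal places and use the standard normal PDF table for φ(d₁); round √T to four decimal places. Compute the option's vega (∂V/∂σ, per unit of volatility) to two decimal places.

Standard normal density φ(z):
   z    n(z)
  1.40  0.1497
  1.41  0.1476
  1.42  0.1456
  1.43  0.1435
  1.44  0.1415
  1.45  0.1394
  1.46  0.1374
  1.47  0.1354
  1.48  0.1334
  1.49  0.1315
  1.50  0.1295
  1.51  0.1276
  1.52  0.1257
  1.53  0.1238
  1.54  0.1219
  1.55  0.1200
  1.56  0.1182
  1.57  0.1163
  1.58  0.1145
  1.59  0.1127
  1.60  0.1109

12.32

T = 0.08333;  σ√T = 0.0491
d₁ = [ln(320/300) + (0.084 + 0.17²/2)·0.08333] / 0.0491 = [0.0645 + 0.0082] / 0.0491 = 1.4823 ⇒ 1.48
√T = √0.08333 = 0.2887
φ(d₁) = φ(1.48) = 0.1334
vega = S·φ(d₁)·√T = 320·0.1334·0.2887 = 12.3240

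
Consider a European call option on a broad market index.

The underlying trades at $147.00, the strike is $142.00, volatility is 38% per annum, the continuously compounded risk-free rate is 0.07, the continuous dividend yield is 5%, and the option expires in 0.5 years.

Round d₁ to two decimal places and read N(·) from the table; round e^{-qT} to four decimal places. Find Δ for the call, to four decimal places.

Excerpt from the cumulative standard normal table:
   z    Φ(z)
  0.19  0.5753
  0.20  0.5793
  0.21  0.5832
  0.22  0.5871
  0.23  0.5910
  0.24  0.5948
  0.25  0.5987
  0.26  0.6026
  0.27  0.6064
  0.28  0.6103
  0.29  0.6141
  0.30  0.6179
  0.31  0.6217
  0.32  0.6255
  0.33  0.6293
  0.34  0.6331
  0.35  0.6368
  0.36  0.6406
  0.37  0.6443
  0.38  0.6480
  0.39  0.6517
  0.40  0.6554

0.6026

σ√T = 0.38 × 0.7071 = 0.2687
d₁ = [ln(147/142) + (0.07 − 0.05 + 0.38²/2)·0.5] / 0.2687 = [0.0346 + 0.0461] / 0.2687 = 0.3004 which rounds to 0.30
N(d₁) = N(0.30) = 0.6179
Δ_call = exp(−qT)·N(d₁) = 0.9753·0.6179 = 0.6026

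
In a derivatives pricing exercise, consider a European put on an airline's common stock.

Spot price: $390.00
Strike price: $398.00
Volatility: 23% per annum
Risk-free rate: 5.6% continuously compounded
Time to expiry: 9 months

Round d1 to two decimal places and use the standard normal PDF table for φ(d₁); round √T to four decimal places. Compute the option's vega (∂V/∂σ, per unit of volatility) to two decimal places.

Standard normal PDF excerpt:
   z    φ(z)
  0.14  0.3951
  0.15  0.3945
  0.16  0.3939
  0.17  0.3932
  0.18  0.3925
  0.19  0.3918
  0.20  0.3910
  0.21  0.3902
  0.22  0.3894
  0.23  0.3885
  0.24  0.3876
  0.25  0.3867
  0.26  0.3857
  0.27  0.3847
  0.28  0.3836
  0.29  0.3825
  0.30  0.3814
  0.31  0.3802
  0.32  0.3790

131.79

σ√T = 0.23 × 0.8660 = 0.1992
d₁ = [ln(390/398) + (0.056 + ½·0.23²)·0.75] / (σ√T) = (-0.0203 + 0.0618) / 0.1992 = 0.2085 which rounds to 0.21
√T = √0.75 = 0.8660
φ(d₁) = φ(0.21) = 0.3902
vega = S·φ(d₁)·√T = 390·0.3902·0.8660 = 131.7861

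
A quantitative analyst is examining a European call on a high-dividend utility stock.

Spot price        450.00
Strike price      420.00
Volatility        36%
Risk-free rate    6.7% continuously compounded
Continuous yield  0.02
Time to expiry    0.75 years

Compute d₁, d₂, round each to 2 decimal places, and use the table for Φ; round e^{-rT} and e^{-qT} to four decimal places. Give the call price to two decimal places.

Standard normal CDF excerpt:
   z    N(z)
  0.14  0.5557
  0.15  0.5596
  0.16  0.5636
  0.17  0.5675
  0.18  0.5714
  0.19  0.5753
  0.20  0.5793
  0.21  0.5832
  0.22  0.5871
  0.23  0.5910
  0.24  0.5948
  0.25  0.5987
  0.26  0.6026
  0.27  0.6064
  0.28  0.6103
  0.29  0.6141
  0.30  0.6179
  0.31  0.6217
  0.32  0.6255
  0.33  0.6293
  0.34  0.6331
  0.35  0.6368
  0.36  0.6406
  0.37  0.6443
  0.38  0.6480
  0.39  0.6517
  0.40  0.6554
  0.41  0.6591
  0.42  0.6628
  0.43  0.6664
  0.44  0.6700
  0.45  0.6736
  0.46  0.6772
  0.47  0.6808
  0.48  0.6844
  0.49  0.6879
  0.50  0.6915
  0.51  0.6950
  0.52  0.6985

T = 0.75;  σ√T = 0.3118
d₁ = [ln(450/420) + (0.067 − 0.02 + ½·0.36²)·0.75] / (σ√T) = (0.0690 + 0.0838) / 0.3118 = 0.4902 ≈ 0.49
d₂ = 0.4902 − 0.3118 = 0.1785 ≈ 0.18
e^(−qT) = e^(−0.02·0.75) = 0.9851;  e^(−rT) = e^(−0.067·0.75) = 0.9510
N(d₁) = N(0.49) = 0.6879;  N(d₂) = N(0.18) = 0.5714
C = 450·0.9851·0.6879 − 420·0.9510·0.5714 = 304.9426 − 228.2286 = 76.7140

76.71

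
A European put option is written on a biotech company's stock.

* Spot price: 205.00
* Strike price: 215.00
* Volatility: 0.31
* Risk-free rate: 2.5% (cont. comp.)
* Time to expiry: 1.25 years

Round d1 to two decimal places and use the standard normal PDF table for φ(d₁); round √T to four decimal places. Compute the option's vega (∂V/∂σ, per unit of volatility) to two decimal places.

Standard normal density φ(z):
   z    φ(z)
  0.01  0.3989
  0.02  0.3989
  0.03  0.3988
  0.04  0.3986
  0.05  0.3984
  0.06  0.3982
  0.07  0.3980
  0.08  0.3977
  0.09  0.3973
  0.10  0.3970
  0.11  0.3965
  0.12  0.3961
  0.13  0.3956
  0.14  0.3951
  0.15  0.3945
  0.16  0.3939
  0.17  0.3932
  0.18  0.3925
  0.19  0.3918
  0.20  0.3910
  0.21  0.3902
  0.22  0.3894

90.67

T = 1.25;  σ√T = 0.3466
ln(S/K) + (r + σ²/2)T = ln(205/215) + (0.025 + 0.31²/2)·1.25 = -0.0476 + 0.0913 = 0.0437
d₁ = 0.0437 / 0.3466 = 0.1260 ≈ 0.13
√T = √1.25 = 1.1180
φ(d₁) = φ(0.13) = 0.3956
vega = S·φ(d₁)·√T = 205·0.3956·1.1180 = 90.6676
(The call has the same vega.)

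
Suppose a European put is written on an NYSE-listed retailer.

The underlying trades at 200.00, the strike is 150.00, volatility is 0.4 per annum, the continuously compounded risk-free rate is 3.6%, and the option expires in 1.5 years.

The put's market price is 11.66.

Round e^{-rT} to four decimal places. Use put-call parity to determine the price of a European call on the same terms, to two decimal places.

69.55

exp(−rT) = exp(−0.036·1.5) = 0.9474
Put-call parity: C − P = S − K·e^(−rT) = 200 − 150·0.9474 = 200 − 142.1100 = 57.8900
C = P + (C − P) = 11.66 + (57.8900) = 69.5500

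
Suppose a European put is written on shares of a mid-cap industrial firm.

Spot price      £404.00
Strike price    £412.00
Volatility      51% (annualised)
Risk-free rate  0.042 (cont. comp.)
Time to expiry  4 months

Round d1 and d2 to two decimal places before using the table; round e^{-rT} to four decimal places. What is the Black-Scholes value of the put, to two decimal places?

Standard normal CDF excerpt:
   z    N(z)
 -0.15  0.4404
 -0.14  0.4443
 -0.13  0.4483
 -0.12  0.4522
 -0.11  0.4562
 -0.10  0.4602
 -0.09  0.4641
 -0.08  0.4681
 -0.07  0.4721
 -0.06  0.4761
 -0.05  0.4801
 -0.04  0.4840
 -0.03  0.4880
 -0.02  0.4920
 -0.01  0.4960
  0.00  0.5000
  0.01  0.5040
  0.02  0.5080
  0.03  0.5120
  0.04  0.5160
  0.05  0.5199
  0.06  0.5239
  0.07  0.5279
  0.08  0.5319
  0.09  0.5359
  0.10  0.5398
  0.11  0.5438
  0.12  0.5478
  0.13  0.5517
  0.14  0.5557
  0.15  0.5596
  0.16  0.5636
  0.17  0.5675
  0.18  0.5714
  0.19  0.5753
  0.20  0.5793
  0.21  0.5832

£49.45

σ√T = 0.51 × 0.5774 = 0.2944
d₁ = [ln(404/412) + (0.042 + 0.51²/2)·0.3333] / 0.2944 = [-0.0196 + 0.0573] / 0.2944 = 0.1282 ⇒ 0.13
d₂ = d₁ − σ√T = 0.1282 − 0.2944 = -0.1663 ⇒ -0.17
e^(−rT) = e^(−0.042·0.3333) = 0.9861
N(−d₂) = N(0.17) = 0.5675;  N(−d₁) = N(-0.13) = 0.4483
P = 412·0.9861·0.5675 − 404·0.4483 = 230.5600 − 181.1132 = 49.4468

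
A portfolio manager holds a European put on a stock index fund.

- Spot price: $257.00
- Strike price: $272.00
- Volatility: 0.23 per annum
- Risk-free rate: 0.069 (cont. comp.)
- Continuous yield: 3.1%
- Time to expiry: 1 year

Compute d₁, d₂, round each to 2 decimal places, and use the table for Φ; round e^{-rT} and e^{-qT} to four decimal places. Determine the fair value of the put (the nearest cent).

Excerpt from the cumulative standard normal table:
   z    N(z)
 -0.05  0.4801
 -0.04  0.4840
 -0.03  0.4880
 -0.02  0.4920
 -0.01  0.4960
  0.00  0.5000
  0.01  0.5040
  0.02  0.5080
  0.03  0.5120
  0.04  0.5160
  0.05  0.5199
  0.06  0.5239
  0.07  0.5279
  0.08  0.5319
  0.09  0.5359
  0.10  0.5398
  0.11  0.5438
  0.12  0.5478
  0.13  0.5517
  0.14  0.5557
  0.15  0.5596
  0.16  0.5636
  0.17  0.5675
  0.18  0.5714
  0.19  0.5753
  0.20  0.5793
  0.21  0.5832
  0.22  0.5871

$25.47

σ√T = 0.23 × 1.0000 = 0.2300
d₁ = [ln(257/272) + (0.069 − 0.031 + 0.23²/2)·1] / 0.2300 = [-0.0567 + 0.0645] / 0.2300 = 0.0336 ≈ 0.03
d₂ = d₁ − σ√T = 0.0336 − 0.2300 = -0.1964 ≈ -0.20
e^(−qT) = e^(−0.031·1) = 0.9695;  e^(−rT) = e^(−0.069·1) = 0.9333
P = 272·0.9333·N(0.20) − 257·0.9695·N(-0.03) = 272·0.9333·0.5793 − 257·0.9695·0.4880 = 147.0597 − 121.5908 = 25.4689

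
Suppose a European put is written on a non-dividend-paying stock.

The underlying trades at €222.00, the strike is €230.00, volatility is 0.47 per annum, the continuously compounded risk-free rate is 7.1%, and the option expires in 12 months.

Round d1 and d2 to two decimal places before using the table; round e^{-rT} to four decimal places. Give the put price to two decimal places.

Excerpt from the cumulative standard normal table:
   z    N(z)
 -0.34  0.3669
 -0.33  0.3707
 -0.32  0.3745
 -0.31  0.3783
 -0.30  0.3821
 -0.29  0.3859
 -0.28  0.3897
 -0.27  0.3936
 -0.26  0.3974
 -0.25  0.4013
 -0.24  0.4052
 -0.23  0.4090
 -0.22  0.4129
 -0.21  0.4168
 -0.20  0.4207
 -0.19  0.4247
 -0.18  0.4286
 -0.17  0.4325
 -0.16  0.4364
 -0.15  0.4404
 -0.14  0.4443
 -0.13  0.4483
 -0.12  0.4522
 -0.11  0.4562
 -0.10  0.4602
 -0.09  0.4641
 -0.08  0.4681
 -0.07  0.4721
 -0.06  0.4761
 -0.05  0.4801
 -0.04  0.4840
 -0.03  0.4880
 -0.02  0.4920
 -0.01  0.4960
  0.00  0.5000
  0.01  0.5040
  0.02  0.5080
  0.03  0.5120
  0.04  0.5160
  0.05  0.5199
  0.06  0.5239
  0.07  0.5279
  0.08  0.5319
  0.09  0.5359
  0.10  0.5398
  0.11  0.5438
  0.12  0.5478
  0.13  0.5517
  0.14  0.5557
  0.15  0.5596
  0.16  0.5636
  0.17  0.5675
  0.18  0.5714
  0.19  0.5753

€36.77

σ√T = 0.47 × 1.0000 = 0.4700
d₁ = [ln(222/230) + (0.071 + 0.47²/2)·1] / 0.4700 = [-0.0354 + 0.1815] / 0.4700 = 0.3107 → 0.31
d₂ = d₁ − σ√T = 0.3107 − 0.4700 = -0.1593 → -0.16
e^(−rT) = e^(−0.071·1) = 0.9315
P = 230·0.9315·N(0.16) − 222·N(-0.31) = 230·0.9315·0.5636 − 222·0.3783 = 120.7485 − 83.9826 = 36.7659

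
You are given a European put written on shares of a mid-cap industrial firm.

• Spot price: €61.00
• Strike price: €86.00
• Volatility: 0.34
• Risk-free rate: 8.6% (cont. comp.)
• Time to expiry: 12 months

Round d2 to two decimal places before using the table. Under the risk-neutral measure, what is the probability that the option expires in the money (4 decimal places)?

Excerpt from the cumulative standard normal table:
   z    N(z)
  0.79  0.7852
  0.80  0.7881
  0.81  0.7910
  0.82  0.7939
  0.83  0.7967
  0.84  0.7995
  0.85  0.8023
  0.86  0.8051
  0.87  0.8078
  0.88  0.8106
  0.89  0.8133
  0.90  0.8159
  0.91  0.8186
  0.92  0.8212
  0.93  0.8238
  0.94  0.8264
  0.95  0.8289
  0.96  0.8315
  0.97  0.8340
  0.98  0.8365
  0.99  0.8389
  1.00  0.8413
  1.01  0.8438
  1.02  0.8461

σ√T = 0.34·√1 = 0.3400
d₁ = [ln(61/86) + (0.086 + 0.34²/2)·1] / 0.3400 = [-0.3435 + 0.1438] / 0.3400 = -0.5873 → -0.59
d₂ = d₁ − σ√T = -0.5873 − 0.3400 = -0.9273 → -0.93
Risk-neutral Pr[S_T < K] = N(−d₂) = N(0.93) = 0.8238

0.8238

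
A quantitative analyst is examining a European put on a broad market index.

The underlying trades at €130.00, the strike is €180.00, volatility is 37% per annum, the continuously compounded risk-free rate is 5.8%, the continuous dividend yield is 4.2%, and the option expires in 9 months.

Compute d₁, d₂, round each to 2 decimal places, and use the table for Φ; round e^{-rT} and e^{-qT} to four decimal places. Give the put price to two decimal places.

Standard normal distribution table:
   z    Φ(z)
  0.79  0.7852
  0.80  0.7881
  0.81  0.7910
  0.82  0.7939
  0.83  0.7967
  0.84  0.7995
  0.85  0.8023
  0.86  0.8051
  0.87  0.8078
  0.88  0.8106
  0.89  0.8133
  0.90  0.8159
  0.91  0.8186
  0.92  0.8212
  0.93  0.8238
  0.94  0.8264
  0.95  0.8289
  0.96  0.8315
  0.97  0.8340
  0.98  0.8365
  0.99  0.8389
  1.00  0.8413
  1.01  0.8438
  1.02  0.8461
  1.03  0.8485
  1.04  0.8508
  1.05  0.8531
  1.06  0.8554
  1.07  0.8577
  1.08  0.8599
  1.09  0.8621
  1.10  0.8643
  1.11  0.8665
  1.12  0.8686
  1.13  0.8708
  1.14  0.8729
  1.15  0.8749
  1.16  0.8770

σ√T = 0.37·√0.75 = 0.3204
ln(S/K) + (r − q + σ²/2)T = ln(130/180) + (0.058 − 0.042 + 0.37²/2)·0.75 = -0.3254 + 0.0633 = -0.2621
d₁ = -0.2621 / 0.3204 = -0.8179 → -0.82
d₂ = d₁ − σ√T = -0.8179 − 0.3204 = -1.1383 → -1.14
e^(−qT) = e^(−0.042·0.75) = 0.9690;  e^(−rT) = e^(−0.058·0.75) = 0.9574
P = 180·0.9574·N(1.14) − 130·0.9690·N(0.82) = 180·0.9574·0.8729 − 130·0.9690·0.7939 = 150.4286 − 100.0076 = 50.4210

€50.42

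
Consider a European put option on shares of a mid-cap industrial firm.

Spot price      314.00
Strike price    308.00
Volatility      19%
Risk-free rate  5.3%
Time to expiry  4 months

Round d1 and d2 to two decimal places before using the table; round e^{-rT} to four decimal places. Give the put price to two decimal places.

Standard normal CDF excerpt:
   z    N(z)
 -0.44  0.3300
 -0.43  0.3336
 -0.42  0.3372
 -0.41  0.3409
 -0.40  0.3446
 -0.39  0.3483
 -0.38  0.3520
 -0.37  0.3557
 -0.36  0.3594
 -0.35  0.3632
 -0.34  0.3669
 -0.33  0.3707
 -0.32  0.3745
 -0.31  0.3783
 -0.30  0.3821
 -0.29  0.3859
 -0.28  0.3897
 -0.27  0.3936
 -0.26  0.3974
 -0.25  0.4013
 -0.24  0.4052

σ√T = 0.19 × 0.5774 = 0.1097
d₁ = [ln(314/308) + (0.053 + 0.19²/2)·0.3333] / 0.1097 = [0.0193 + 0.0237] / 0.1097 = 0.3918 → 0.39
d₂ = d₁ − σ√T = 0.3918 − 0.1097 = 0.2821 → 0.28
e^(−rT) = e^(−0.053·0.3333) = 0.9825
N(−d₂) = N(-0.28) = 0.3897;  N(−d₁) = N(-0.39) = 0.3483
P = 308·0.9825·0.3897 − 314·0.3483 = 117.9271 − 109.3662 = 8.5609

8.56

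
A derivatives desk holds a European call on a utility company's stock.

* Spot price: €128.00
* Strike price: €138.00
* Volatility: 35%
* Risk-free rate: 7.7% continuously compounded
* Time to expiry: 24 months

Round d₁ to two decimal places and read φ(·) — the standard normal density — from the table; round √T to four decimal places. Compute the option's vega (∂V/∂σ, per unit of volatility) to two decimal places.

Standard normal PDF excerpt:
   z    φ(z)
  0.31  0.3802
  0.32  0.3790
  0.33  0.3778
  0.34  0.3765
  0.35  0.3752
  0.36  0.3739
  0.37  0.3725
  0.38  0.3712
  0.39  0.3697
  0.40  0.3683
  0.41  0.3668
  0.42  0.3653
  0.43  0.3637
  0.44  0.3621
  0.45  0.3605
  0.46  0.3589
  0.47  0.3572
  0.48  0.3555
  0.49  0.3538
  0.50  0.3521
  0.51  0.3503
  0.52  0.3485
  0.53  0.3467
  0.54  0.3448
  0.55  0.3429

T = 2;  σ√T = 0.4950
d₁ = [ln(128/138) + (0.077 + 0.35²/2)·2] / 0.4950 = [-0.0752 + 0.2765] / 0.4950 = 0.4066 → 0.41
√T = √2 = 1.4142
φ(d₁) = φ(0.41) = 0.3668
vega = S·φ(d₁)·√T = 128·0.3668·1.4142 = 66.3973

66.40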